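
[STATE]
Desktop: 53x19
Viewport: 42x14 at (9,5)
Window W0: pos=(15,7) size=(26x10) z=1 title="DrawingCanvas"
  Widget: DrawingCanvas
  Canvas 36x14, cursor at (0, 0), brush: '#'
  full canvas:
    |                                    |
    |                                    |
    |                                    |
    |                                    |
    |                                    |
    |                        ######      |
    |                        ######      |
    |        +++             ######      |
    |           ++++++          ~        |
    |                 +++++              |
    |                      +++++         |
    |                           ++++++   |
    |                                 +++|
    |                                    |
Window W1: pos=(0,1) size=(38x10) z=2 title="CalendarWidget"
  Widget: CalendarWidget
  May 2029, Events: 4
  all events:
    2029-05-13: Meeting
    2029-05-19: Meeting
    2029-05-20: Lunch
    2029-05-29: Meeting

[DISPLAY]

 Th Fr Sa Su                ┃             
  3  4  5  6                ┃             
 10 11 12 13*               ┃━━┓          
 17 18 19* 20*              ┃  ┃          
 24 25 26 27                ┃──┨          
━━━━━━━━━━━━━━━━━━━━━━━━━━━━┛  ┃          
      ┃                        ┃          
      ┃                        ┃          
      ┃                        ┃          
      ┃                        ┃          
      ┃                        ┃          
      ┗━━━━━━━━━━━━━━━━━━━━━━━━┛          
                                          
                                          


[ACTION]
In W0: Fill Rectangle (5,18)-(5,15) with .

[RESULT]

 Th Fr Sa Su                ┃             
  3  4  5  6                ┃             
 10 11 12 13*               ┃━━┓          
 17 18 19* 20*              ┃  ┃          
 24 25 26 27                ┃──┨          
━━━━━━━━━━━━━━━━━━━━━━━━━━━━┛  ┃          
      ┃                        ┃          
      ┃                        ┃          
      ┃                        ┃          
      ┃                        ┃          
      ┃               ....     ┃          
      ┗━━━━━━━━━━━━━━━━━━━━━━━━┛          
                                          
                                          


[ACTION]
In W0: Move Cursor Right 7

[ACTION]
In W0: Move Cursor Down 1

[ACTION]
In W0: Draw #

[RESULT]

 Th Fr Sa Su                ┃             
  3  4  5  6                ┃             
 10 11 12 13*               ┃━━┓          
 17 18 19* 20*              ┃  ┃          
 24 25 26 27                ┃──┨          
━━━━━━━━━━━━━━━━━━━━━━━━━━━━┛  ┃          
      ┃       #                ┃          
      ┃                        ┃          
      ┃                        ┃          
      ┃                        ┃          
      ┃               ....     ┃          
      ┗━━━━━━━━━━━━━━━━━━━━━━━━┛          
                                          
                                          


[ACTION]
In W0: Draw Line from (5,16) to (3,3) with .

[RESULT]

 Th Fr Sa Su                ┃             
  3  4  5  6                ┃             
 10 11 12 13*               ┃━━┓          
 17 18 19* 20*              ┃  ┃          
 24 25 26 27                ┃──┨          
━━━━━━━━━━━━━━━━━━━━━━━━━━━━┛  ┃          
      ┃       #                ┃          
      ┃                        ┃          
      ┃   ....                 ┃          
      ┃       ......           ┃          
      ┃             ......     ┃          
      ┗━━━━━━━━━━━━━━━━━━━━━━━━┛          
                                          
                                          


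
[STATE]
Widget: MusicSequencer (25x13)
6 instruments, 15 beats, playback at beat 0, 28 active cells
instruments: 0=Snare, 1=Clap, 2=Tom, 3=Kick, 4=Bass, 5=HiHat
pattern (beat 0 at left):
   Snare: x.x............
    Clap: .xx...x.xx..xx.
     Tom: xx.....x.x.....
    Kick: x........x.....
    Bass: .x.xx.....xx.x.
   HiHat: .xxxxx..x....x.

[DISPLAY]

      ▼12345678901234    
 Snare█·█············    
  Clap·██···█·██··██·    
   Tom██·····█·█·····    
  Kick█········█·····    
  Bass·█·██·····██·█·    
 HiHat·█████··█····█·    
                         
                         
                         
                         
                         
                         


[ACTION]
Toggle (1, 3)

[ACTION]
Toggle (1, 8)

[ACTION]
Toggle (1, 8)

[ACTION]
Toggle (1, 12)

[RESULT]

      ▼12345678901234    
 Snare█·█············    
  Clap·███··█·██···█·    
   Tom██·····█·█·····    
  Kick█········█·····    
  Bass·█·██·····██·█·    
 HiHat·█████··█····█·    
                         
                         
                         
                         
                         
                         


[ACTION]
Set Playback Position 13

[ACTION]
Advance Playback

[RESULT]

      01234567890123▼    
 Snare█·█············    
  Clap·███··█·██···█·    
   Tom██·····█·█·····    
  Kick█········█·····    
  Bass·█·██·····██·█·    
 HiHat·█████··█····█·    
                         
                         
                         
                         
                         
                         


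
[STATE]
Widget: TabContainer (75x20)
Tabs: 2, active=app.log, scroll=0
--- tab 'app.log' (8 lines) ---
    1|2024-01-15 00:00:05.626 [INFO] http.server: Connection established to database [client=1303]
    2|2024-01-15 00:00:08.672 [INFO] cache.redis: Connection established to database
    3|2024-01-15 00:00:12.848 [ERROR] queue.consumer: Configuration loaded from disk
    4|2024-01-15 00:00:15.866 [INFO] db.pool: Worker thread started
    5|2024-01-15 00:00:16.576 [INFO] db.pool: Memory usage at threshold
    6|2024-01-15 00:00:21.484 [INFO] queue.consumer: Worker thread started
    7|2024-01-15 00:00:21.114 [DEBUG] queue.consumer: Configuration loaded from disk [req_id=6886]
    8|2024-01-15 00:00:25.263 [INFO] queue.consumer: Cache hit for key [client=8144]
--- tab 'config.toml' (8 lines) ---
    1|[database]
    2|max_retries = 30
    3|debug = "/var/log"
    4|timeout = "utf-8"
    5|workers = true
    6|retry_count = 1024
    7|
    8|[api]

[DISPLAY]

[app.log]│ config.toml                                                     
───────────────────────────────────────────────────────────────────────────
2024-01-15 00:00:05.626 [INFO] http.server: Connection established to datab
2024-01-15 00:00:08.672 [INFO] cache.redis: Connection established to datab
2024-01-15 00:00:12.848 [ERROR] queue.consumer: Configuration loaded from d
2024-01-15 00:00:15.866 [INFO] db.pool: Worker thread started              
2024-01-15 00:00:16.576 [INFO] db.pool: Memory usage at threshold          
2024-01-15 00:00:21.484 [INFO] queue.consumer: Worker thread started       
2024-01-15 00:00:21.114 [DEBUG] queue.consumer: Configuration loaded from d
2024-01-15 00:00:25.263 [INFO] queue.consumer: Cache hit for key [client=81
                                                                           
                                                                           
                                                                           
                                                                           
                                                                           
                                                                           
                                                                           
                                                                           
                                                                           
                                                                           


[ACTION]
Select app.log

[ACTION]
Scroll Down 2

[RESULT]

[app.log]│ config.toml                                                     
───────────────────────────────────────────────────────────────────────────
2024-01-15 00:00:12.848 [ERROR] queue.consumer: Configuration loaded from d
2024-01-15 00:00:15.866 [INFO] db.pool: Worker thread started              
2024-01-15 00:00:16.576 [INFO] db.pool: Memory usage at threshold          
2024-01-15 00:00:21.484 [INFO] queue.consumer: Worker thread started       
2024-01-15 00:00:21.114 [DEBUG] queue.consumer: Configuration loaded from d
2024-01-15 00:00:25.263 [INFO] queue.consumer: Cache hit for key [client=81
                                                                           
                                                                           
                                                                           
                                                                           
                                                                           
                                                                           
                                                                           
                                                                           
                                                                           
                                                                           
                                                                           
                                                                           


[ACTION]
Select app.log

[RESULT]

[app.log]│ config.toml                                                     
───────────────────────────────────────────────────────────────────────────
2024-01-15 00:00:05.626 [INFO] http.server: Connection established to datab
2024-01-15 00:00:08.672 [INFO] cache.redis: Connection established to datab
2024-01-15 00:00:12.848 [ERROR] queue.consumer: Configuration loaded from d
2024-01-15 00:00:15.866 [INFO] db.pool: Worker thread started              
2024-01-15 00:00:16.576 [INFO] db.pool: Memory usage at threshold          
2024-01-15 00:00:21.484 [INFO] queue.consumer: Worker thread started       
2024-01-15 00:00:21.114 [DEBUG] queue.consumer: Configuration loaded from d
2024-01-15 00:00:25.263 [INFO] queue.consumer: Cache hit for key [client=81
                                                                           
                                                                           
                                                                           
                                                                           
                                                                           
                                                                           
                                                                           
                                                                           
                                                                           
                                                                           


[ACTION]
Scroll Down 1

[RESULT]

[app.log]│ config.toml                                                     
───────────────────────────────────────────────────────────────────────────
2024-01-15 00:00:08.672 [INFO] cache.redis: Connection established to datab
2024-01-15 00:00:12.848 [ERROR] queue.consumer: Configuration loaded from d
2024-01-15 00:00:15.866 [INFO] db.pool: Worker thread started              
2024-01-15 00:00:16.576 [INFO] db.pool: Memory usage at threshold          
2024-01-15 00:00:21.484 [INFO] queue.consumer: Worker thread started       
2024-01-15 00:00:21.114 [DEBUG] queue.consumer: Configuration loaded from d
2024-01-15 00:00:25.263 [INFO] queue.consumer: Cache hit for key [client=81
                                                                           
                                                                           
                                                                           
                                                                           
                                                                           
                                                                           
                                                                           
                                                                           
                                                                           
                                                                           
                                                                           


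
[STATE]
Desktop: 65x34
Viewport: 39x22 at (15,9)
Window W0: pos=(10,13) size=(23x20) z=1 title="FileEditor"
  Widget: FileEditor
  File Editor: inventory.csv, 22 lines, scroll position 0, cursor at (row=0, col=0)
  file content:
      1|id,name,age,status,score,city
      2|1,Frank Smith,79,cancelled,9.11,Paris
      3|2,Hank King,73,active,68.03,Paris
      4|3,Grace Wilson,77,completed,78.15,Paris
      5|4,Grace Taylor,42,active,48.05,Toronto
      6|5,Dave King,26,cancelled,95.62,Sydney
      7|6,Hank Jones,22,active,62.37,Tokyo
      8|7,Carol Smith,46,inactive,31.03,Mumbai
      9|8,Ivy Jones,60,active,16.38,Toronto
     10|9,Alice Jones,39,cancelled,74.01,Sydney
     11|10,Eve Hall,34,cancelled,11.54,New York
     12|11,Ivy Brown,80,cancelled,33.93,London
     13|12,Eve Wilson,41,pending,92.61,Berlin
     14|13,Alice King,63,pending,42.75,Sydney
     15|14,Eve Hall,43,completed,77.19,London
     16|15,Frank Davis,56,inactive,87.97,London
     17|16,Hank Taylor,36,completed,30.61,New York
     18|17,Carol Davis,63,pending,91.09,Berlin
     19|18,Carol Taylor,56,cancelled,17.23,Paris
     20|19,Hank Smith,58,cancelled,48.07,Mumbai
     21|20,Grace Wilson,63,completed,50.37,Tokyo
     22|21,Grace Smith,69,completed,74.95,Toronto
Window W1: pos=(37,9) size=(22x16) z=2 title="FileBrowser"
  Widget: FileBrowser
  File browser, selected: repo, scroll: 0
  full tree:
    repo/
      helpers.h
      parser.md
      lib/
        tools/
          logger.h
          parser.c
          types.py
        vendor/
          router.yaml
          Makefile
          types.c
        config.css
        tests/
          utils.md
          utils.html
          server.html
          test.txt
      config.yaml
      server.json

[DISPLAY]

                      ┏━━━━━━━━━━━━━━━━
                      ┃ FileBrowser    
                      ┠────────────────
                      ┃> [-] repo/     
━━━━━━━━━━━━━━━━━┓    ┃    helpers.h   
eEditor          ┃    ┃    parser.md   
─────────────────┨    ┃    [+] lib/    
ame,age,status,s▲┃    ┃    config.yaml 
ank Smith,79,can█┃    ┃    server.json 
nk King,73,activ░┃    ┃                
ace Wilson,77,co░┃    ┃                
ace Taylor,42,ac░┃    ┃                
ve King,26,cance░┃    ┃                
nk Jones,22,acti░┃    ┃                
rol Smith,46,ina░┃    ┃                
y Jones,60,activ░┃    ┗━━━━━━━━━━━━━━━━
ice Jones,39,can░┃                     
ve Hall,34,cance░┃                     
vy Brown,80,canc░┃                     
ve Wilson,41,pen░┃                     
lice King,63,pen░┃                     
ve Hall,43,compl░┃                     


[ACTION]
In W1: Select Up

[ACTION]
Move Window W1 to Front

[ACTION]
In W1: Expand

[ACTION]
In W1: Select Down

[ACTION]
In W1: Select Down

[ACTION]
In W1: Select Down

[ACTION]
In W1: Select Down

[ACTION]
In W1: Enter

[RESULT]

                      ┏━━━━━━━━━━━━━━━━
                      ┃ FileBrowser    
                      ┠────────────────
                      ┃  [-] repo/     
━━━━━━━━━━━━━━━━━┓    ┃    helpers.h   
eEditor          ┃    ┃    parser.md   
─────────────────┨    ┃    [+] lib/    
ame,age,status,s▲┃    ┃  > config.yaml 
ank Smith,79,can█┃    ┃    server.json 
nk King,73,activ░┃    ┃                
ace Wilson,77,co░┃    ┃                
ace Taylor,42,ac░┃    ┃                
ve King,26,cance░┃    ┃                
nk Jones,22,acti░┃    ┃                
rol Smith,46,ina░┃    ┃                
y Jones,60,activ░┃    ┗━━━━━━━━━━━━━━━━
ice Jones,39,can░┃                     
ve Hall,34,cance░┃                     
vy Brown,80,canc░┃                     
ve Wilson,41,pen░┃                     
lice King,63,pen░┃                     
ve Hall,43,compl░┃                     


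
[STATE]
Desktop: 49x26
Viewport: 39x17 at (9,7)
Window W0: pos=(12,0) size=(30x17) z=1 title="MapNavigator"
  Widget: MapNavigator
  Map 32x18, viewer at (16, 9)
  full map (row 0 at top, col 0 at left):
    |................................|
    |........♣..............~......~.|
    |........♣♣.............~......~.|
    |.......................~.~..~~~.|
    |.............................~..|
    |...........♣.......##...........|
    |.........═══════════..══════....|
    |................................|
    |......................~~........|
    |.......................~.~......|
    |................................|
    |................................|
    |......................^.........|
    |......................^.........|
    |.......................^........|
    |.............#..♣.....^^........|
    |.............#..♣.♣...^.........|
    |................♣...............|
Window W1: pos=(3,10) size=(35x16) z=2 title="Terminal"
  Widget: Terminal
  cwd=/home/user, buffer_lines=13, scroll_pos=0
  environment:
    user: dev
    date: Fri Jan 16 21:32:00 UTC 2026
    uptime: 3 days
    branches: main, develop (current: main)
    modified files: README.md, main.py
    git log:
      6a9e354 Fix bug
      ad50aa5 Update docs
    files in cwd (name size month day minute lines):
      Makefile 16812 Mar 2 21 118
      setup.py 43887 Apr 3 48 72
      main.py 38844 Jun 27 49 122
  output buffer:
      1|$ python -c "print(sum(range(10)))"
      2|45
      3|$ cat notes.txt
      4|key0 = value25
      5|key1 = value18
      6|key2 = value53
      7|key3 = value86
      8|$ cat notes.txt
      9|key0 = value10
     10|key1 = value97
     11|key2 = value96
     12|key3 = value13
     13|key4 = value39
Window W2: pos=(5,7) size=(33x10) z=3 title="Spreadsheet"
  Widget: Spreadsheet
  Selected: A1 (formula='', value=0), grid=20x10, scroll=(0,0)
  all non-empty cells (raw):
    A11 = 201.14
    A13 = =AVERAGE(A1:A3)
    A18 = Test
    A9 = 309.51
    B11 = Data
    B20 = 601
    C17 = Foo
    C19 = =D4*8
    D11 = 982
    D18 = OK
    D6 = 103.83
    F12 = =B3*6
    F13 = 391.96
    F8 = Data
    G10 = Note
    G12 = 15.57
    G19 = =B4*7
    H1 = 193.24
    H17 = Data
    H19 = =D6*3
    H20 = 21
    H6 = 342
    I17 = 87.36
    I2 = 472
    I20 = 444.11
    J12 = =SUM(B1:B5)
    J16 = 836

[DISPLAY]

━━━━━━━━━━━━━━━━━━━━━━━━━━━━┓...┃      
readsheet                   ┃...┃      
────────────────────────────┨...┃      
                            ┃...┃      
    A       B       C       ┃...┃      
----------------------------┃...┃      
      [0]       0       0   ┃...┃      
        0       0       0   ┃...┃      
        0       0       0   ┃...┃      
━━━━━━━━━━━━━━━━━━━━━━━━━━━━┛━━━┛      
= value18                   ┃          
= value53                   ┃          
= value86                   ┃          
 notes.txt                  ┃          
= value10                   ┃          
= value97                   ┃          
= value96                   ┃          


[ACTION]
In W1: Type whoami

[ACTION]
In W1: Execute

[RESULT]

━━━━━━━━━━━━━━━━━━━━━━━━━━━━┓...┃      
readsheet                   ┃...┃      
────────────────────────────┨...┃      
                            ┃...┃      
    A       B       C       ┃...┃      
----------------------------┃...┃      
      [0]       0       0   ┃...┃      
        0       0       0   ┃...┃      
        0       0       0   ┃...┃      
━━━━━━━━━━━━━━━━━━━━━━━━━━━━┛━━━┛      
= value10                   ┃          
= value97                   ┃          
= value96                   ┃          
= value13                   ┃          
= value39                   ┃          
ami                         ┃          
                            ┃          


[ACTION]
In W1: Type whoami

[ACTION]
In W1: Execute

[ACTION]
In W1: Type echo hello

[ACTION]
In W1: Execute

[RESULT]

━━━━━━━━━━━━━━━━━━━━━━━━━━━━┓...┃      
readsheet                   ┃...┃      
────────────────────────────┨...┃      
                            ┃...┃      
    A       B       C       ┃...┃      
----------------------------┃...┃      
      [0]       0       0   ┃...┃      
        0       0       0   ┃...┃      
        0       0       0   ┃...┃      
━━━━━━━━━━━━━━━━━━━━━━━━━━━━┛━━━┛      
= value39                   ┃          
ami                         ┃          
                            ┃          
ami                         ┃          
                            ┃          
o hello                     ┃          
                            ┃          


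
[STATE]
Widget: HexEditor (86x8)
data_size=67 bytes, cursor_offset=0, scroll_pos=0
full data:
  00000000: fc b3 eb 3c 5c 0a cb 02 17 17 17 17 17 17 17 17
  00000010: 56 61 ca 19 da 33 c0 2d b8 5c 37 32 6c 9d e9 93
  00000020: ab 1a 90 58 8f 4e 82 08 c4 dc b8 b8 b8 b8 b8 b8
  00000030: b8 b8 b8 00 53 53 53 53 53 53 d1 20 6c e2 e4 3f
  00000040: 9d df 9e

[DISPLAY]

00000000  FC b3 eb 3c 5c 0a cb 02  17 17 17 17 17 17 17 17  |...<\...........|        
00000010  56 61 ca 19 da 33 c0 2d  b8 5c 37 32 6c 9d e9 93  |Va...3.-.\72l...|        
00000020  ab 1a 90 58 8f 4e 82 08  c4 dc b8 b8 b8 b8 b8 b8  |...X.N..........|        
00000030  b8 b8 b8 00 53 53 53 53  53 53 d1 20 6c e2 e4 3f  |....SSSSSS. l..?|        
00000040  9d df 9e                                          |...             |        
                                                                                      
                                                                                      
                                                                                      


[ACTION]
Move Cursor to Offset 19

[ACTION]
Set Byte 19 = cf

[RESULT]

00000000  fc b3 eb 3c 5c 0a cb 02  17 17 17 17 17 17 17 17  |...<\...........|        
00000010  56 61 ca CF da 33 c0 2d  b8 5c 37 32 6c 9d e9 93  |Va...3.-.\72l...|        
00000020  ab 1a 90 58 8f 4e 82 08  c4 dc b8 b8 b8 b8 b8 b8  |...X.N..........|        
00000030  b8 b8 b8 00 53 53 53 53  53 53 d1 20 6c e2 e4 3f  |....SSSSSS. l..?|        
00000040  9d df 9e                                          |...             |        
                                                                                      
                                                                                      
                                                                                      


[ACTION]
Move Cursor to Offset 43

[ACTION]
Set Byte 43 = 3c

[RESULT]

00000000  fc b3 eb 3c 5c 0a cb 02  17 17 17 17 17 17 17 17  |...<\...........|        
00000010  56 61 ca cf da 33 c0 2d  b8 5c 37 32 6c 9d e9 93  |Va...3.-.\72l...|        
00000020  ab 1a 90 58 8f 4e 82 08  c4 dc b8 3C b8 b8 b8 b8  |...X.N.....<....|        
00000030  b8 b8 b8 00 53 53 53 53  53 53 d1 20 6c e2 e4 3f  |....SSSSSS. l..?|        
00000040  9d df 9e                                          |...             |        
                                                                                      
                                                                                      
                                                                                      


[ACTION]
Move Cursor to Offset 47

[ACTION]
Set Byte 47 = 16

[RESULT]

00000000  fc b3 eb 3c 5c 0a cb 02  17 17 17 17 17 17 17 17  |...<\...........|        
00000010  56 61 ca cf da 33 c0 2d  b8 5c 37 32 6c 9d e9 93  |Va...3.-.\72l...|        
00000020  ab 1a 90 58 8f 4e 82 08  c4 dc b8 3c b8 b8 b8 16  |...X.N.....<....|        
00000030  b8 b8 b8 00 53 53 53 53  53 53 d1 20 6c e2 e4 3f  |....SSSSSS. l..?|        
00000040  9d df 9e                                          |...             |        
                                                                                      
                                                                                      
                                                                                      


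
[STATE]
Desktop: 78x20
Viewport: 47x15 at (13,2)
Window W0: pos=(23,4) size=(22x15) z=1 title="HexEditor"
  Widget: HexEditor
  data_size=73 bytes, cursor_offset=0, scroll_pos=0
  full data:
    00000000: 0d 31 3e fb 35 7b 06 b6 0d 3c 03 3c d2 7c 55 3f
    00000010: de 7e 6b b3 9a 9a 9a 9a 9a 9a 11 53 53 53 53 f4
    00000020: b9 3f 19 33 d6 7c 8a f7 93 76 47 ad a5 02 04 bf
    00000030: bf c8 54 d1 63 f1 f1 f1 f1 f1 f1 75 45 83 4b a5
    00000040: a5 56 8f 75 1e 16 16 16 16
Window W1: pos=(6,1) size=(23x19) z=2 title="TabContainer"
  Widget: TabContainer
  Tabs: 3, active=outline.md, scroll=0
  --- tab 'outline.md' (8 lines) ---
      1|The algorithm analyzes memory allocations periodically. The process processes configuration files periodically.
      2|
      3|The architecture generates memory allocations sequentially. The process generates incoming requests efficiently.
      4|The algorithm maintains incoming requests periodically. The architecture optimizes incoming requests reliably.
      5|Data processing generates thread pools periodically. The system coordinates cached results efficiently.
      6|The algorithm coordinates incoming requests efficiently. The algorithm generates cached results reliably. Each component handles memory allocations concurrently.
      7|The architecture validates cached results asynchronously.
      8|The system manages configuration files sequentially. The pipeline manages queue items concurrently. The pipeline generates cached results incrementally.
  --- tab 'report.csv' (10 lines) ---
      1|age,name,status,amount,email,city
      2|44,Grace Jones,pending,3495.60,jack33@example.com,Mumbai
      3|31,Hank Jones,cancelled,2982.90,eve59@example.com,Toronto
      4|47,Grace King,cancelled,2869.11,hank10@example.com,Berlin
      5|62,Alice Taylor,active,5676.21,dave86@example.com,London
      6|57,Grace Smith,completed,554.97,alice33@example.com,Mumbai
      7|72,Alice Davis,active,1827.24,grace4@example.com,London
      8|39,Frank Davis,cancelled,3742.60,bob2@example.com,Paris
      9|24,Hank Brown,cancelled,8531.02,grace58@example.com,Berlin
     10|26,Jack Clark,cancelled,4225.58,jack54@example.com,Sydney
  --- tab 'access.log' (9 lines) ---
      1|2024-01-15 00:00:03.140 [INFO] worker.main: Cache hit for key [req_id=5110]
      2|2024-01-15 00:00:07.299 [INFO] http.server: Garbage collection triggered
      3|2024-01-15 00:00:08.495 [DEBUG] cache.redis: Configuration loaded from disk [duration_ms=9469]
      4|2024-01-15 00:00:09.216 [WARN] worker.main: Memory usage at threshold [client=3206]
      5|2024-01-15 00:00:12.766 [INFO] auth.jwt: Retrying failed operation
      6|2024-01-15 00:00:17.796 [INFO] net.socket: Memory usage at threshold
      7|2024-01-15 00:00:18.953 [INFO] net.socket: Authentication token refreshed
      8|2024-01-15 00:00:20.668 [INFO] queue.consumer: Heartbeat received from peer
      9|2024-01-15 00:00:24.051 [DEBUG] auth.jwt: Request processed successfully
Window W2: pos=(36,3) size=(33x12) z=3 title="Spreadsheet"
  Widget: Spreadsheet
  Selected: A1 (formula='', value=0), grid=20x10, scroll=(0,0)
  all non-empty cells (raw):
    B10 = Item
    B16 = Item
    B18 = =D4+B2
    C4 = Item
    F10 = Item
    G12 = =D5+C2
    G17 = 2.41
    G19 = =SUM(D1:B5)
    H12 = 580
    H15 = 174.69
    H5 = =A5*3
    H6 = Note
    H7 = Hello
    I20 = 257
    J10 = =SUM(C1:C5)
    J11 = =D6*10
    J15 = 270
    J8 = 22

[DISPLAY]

ntainer        ┃                               
───────────────┨       ┏━━━━━━━━━━━━━━━━━━━━━━━
ne.md]│ report.┃━━━━━━━┃ Spreadsheet           
───────────────┃ditor  ┠───────────────────────
gorithm analyze┃───────┃A1:                    
               ┃000  0D┃       A       B       
chitecture gene┃010  de┃-----------------------
gorithm maintai┃020  b9┃  1      [0]       0   
rocessing gener┃030  bf┃  2        0       0   
gorithm coordin┃040  a5┃  3        0       0   
chitecture vali┃       ┃  4        0       0Ite
stem manages co┃       ┃  5        0       0   
               ┃       ┗━━━━━━━━━━━━━━━━━━━━━━━
               ┃               ┃               
               ┃               ┃               


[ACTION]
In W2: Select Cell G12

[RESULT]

ntainer        ┃                               
───────────────┨       ┏━━━━━━━━━━━━━━━━━━━━━━━
ne.md]│ report.┃━━━━━━━┃ Spreadsheet           
───────────────┃ditor  ┠───────────────────────
gorithm analyze┃───────┃G12: =D5+C2            
               ┃000  0D┃       A       B       
chitecture gene┃010  de┃-----------------------
gorithm maintai┃020  b9┃  1        0       0   
rocessing gener┃030  bf┃  2        0       0   
gorithm coordin┃040  a5┃  3        0       0   
chitecture vali┃       ┃  4        0       0Ite
stem manages co┃       ┃  5        0       0   
               ┃       ┗━━━━━━━━━━━━━━━━━━━━━━━
               ┃               ┃               
               ┃               ┃               


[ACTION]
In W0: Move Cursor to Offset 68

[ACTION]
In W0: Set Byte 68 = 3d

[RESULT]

ntainer        ┃                               
───────────────┨       ┏━━━━━━━━━━━━━━━━━━━━━━━
ne.md]│ report.┃━━━━━━━┃ Spreadsheet           
───────────────┃ditor  ┠───────────────────────
gorithm analyze┃───────┃G12: =D5+C2            
               ┃000  0d┃       A       B       
chitecture gene┃010  de┃-----------------------
gorithm maintai┃020  b9┃  1        0       0   
rocessing gener┃030  bf┃  2        0       0   
gorithm coordin┃040  a5┃  3        0       0   
chitecture vali┃       ┃  4        0       0Ite
stem manages co┃       ┃  5        0       0   
               ┃       ┗━━━━━━━━━━━━━━━━━━━━━━━
               ┃               ┃               
               ┃               ┃               


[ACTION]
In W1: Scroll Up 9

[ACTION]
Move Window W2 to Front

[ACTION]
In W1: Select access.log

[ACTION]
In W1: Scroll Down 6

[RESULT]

ntainer        ┃                               
───────────────┨       ┏━━━━━━━━━━━━━━━━━━━━━━━
ne.md │ report.┃━━━━━━━┃ Spreadsheet           
───────────────┃ditor  ┠───────────────────────
1-15 00:00:18.9┃───────┃G12: =D5+C2            
1-15 00:00:20.6┃000  0d┃       A       B       
1-15 00:00:24.0┃010  de┃-----------------------
               ┃020  b9┃  1        0       0   
               ┃030  bf┃  2        0       0   
               ┃040  a5┃  3        0       0   
               ┃       ┃  4        0       0Ite
               ┃       ┃  5        0       0   
               ┃       ┗━━━━━━━━━━━━━━━━━━━━━━━
               ┃               ┃               
               ┃               ┃               


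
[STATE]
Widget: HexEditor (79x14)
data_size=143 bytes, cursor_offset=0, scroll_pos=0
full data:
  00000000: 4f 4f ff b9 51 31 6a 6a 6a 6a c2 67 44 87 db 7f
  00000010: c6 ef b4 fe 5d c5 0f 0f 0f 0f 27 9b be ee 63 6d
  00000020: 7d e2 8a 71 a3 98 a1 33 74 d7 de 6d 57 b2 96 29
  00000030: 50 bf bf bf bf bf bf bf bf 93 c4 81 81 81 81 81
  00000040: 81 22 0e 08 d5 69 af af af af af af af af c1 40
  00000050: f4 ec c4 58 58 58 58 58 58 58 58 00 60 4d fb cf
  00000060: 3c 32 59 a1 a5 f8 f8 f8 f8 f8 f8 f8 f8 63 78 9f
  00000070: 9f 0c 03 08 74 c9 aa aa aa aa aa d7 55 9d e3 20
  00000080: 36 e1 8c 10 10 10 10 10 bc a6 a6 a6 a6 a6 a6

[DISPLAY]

00000000  4F 4f ff b9 51 31 6a 6a  6a 6a c2 67 44 87 db 7f  |OO..Q1jjjj.gD...| 
00000010  c6 ef b4 fe 5d c5 0f 0f  0f 0f 27 9b be ee 63 6d  |....].....'...cm| 
00000020  7d e2 8a 71 a3 98 a1 33  74 d7 de 6d 57 b2 96 29  |}..q...3t..mW..)| 
00000030  50 bf bf bf bf bf bf bf  bf 93 c4 81 81 81 81 81  |P...............| 
00000040  81 22 0e 08 d5 69 af af  af af af af af af c1 40  |."...i.........@| 
00000050  f4 ec c4 58 58 58 58 58  58 58 58 00 60 4d fb cf  |...XXXXXXXX.`M..| 
00000060  3c 32 59 a1 a5 f8 f8 f8  f8 f8 f8 f8 f8 63 78 9f  |<2Y..........cx.| 
00000070  9f 0c 03 08 74 c9 aa aa  aa aa aa d7 55 9d e3 20  |....t.......U.. | 
00000080  36 e1 8c 10 10 10 10 10  bc a6 a6 a6 a6 a6 a6     |6.............. | 
                                                                               
                                                                               
                                                                               
                                                                               
                                                                               


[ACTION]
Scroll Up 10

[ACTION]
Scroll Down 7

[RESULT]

00000070  9f 0c 03 08 74 c9 aa aa  aa aa aa d7 55 9d e3 20  |....t.......U.. | 
00000080  36 e1 8c 10 10 10 10 10  bc a6 a6 a6 a6 a6 a6     |6.............. | 
                                                                               
                                                                               
                                                                               
                                                                               
                                                                               
                                                                               
                                                                               
                                                                               
                                                                               
                                                                               
                                                                               
                                                                               


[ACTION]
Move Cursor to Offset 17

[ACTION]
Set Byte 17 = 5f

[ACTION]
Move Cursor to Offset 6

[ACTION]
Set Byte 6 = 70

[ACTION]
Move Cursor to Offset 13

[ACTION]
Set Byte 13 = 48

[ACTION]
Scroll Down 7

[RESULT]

00000080  36 e1 8c 10 10 10 10 10  bc a6 a6 a6 a6 a6 a6     |6.............. | 
                                                                               
                                                                               
                                                                               
                                                                               
                                                                               
                                                                               
                                                                               
                                                                               
                                                                               
                                                                               
                                                                               
                                                                               
                                                                               


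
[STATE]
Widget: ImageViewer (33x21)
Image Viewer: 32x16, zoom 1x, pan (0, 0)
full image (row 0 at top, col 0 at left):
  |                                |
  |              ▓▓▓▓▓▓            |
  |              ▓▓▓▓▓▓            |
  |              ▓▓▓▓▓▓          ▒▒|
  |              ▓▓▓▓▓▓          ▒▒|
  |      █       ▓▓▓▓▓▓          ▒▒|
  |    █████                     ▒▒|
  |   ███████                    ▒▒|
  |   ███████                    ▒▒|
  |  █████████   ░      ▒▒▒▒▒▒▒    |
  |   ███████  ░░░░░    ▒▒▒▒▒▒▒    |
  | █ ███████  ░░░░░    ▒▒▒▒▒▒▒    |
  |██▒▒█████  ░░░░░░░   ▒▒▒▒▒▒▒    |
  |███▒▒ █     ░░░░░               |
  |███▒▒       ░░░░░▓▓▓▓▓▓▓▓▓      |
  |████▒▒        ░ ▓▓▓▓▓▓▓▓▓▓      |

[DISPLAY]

                                 
              ▓▓▓▓▓▓             
              ▓▓▓▓▓▓             
              ▓▓▓▓▓▓          ▒▒ 
              ▓▓▓▓▓▓          ▒▒ 
      █       ▓▓▓▓▓▓          ▒▒ 
    █████                     ▒▒ 
   ███████                    ▒▒ 
   ███████                    ▒▒ 
  █████████   ░      ▒▒▒▒▒▒▒     
   ███████  ░░░░░    ▒▒▒▒▒▒▒     
 █ ███████  ░░░░░    ▒▒▒▒▒▒▒     
██▒▒█████  ░░░░░░░   ▒▒▒▒▒▒▒     
███▒▒ █     ░░░░░                
███▒▒       ░░░░░▓▓▓▓▓▓▓▓▓       
████▒▒        ░ ▓▓▓▓▓▓▓▓▓▓       
                                 
                                 
                                 
                                 
                                 


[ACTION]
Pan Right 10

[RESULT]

                                 
    ▓▓▓▓▓▓                       
    ▓▓▓▓▓▓                       
    ▓▓▓▓▓▓          ▒▒           
    ▓▓▓▓▓▓          ▒▒           
    ▓▓▓▓▓▓          ▒▒           
                    ▒▒           
                    ▒▒           
                    ▒▒           
█   ░      ▒▒▒▒▒▒▒               
  ░░░░░    ▒▒▒▒▒▒▒               
  ░░░░░    ▒▒▒▒▒▒▒               
 ░░░░░░░   ▒▒▒▒▒▒▒               
  ░░░░░                          
  ░░░░░▓▓▓▓▓▓▓▓▓                 
    ░ ▓▓▓▓▓▓▓▓▓▓                 
                                 
                                 
                                 
                                 
                                 


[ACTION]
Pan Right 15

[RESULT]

                                 
                                 
                                 
     ▒▒                          
     ▒▒                          
     ▒▒                          
     ▒▒                          
     ▒▒                          
     ▒▒                          
▒▒▒                              
▒▒▒                              
▒▒▒                              
▒▒▒                              
                                 
▓                                
▓                                
                                 
                                 
                                 
                                 
                                 


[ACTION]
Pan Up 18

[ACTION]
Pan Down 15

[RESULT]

▓                                
                                 
                                 
                                 
                                 
                                 
                                 
                                 
                                 
                                 
                                 
                                 
                                 
                                 
                                 
                                 
                                 
                                 
                                 
                                 
                                 
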